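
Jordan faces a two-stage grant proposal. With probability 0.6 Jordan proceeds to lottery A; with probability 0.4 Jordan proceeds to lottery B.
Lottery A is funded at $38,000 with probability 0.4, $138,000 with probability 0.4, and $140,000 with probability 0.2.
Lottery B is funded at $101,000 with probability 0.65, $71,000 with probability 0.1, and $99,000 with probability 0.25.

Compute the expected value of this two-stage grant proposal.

$98,040

EV(A) = 0.4 × 38000 + 0.4 × 138000 + 0.2 × 140000 = 15200 + 55200 + 28000 = 98400
EV(B) = 0.65 × 101000 + 0.1 × 71000 + 0.25 × 99000 = 65650 + 7100 + 24750 = 97500
Overall = 0.6 × 98400 + 0.4 × 97500 = 59040 + 39000 = 98040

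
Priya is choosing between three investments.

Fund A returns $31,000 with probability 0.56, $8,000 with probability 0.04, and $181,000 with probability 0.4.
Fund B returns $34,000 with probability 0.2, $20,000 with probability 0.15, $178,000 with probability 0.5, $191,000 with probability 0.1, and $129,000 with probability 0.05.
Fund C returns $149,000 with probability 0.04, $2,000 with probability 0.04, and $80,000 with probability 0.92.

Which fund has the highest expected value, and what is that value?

Fund B ($124,350)

Fund A = 0.56 × 31000 + 0.04 × 8000 + 0.4 × 181000 = 17360 + 320 + 72400 = 90080
Fund B = 0.2 × 34000 + 0.15 × 20000 + 0.5 × 178000 + 0.1 × 191000 + 0.05 × 129000 = 6800 + 3000 + 89000 + 19100 + 6450 = 124350
Fund C = 0.04 × 149000 + 0.04 × 2000 + 0.92 × 80000 = 5960 + 80 + 73600 = 79640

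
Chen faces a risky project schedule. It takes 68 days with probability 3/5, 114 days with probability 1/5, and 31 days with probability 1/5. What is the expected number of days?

EV = 3/5 × 68 + 1/5 × 114 + 1/5 × 31 = 40.8 + 22.8 + 6.2 = 69.8

69.8 days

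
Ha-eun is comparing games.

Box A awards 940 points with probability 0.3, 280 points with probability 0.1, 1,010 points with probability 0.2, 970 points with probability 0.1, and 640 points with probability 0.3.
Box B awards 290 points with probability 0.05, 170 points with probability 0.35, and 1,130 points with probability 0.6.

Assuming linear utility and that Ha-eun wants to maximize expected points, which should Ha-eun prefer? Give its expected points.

Box A = 0.3 × 940 + 0.1 × 280 + 0.2 × 1010 + 0.1 × 970 + 0.3 × 640 = 282 + 28 + 202 + 97 + 192 = 801
Box B = 0.05 × 290 + 0.35 × 170 + 0.6 × 1130 = 14.5 + 59.5 + 678 = 752

Box A (801 points)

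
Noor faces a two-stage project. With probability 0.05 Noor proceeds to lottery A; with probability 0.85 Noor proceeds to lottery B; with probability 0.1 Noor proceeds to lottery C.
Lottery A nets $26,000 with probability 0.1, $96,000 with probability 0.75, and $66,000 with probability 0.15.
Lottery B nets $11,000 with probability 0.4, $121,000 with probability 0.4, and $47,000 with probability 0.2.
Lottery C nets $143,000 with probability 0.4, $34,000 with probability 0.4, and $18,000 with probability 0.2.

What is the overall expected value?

EV(A) = 0.1 × 26000 + 0.75 × 96000 + 0.15 × 66000 = 2600 + 72000 + 9900 = 84500
EV(B) = 0.4 × 11000 + 0.4 × 121000 + 0.2 × 47000 = 4400 + 48400 + 9400 = 62200
EV(C) = 0.4 × 143000 + 0.4 × 34000 + 0.2 × 18000 = 57200 + 13600 + 3600 = 74400
Overall = 0.05 × 84500 + 0.85 × 62200 + 0.1 × 74400 = 4225 + 52870 + 7440 = 64535

$64,535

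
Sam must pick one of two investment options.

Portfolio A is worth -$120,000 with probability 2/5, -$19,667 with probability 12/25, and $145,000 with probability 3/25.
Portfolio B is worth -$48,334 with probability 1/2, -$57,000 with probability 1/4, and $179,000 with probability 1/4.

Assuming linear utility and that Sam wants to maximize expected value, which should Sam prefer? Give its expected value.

Portfolio A = 2/5 × (-120000) + 12/25 × (-19667) + 3/25 × 145000 = -48000 − 9440.16 + 17400 = -40040.16
Portfolio B = 1/2 × (-48334) + 1/4 × (-57000) + 1/4 × 179000 = -24167 − 14250 + 44750 = 6333

Portfolio B ($6,333)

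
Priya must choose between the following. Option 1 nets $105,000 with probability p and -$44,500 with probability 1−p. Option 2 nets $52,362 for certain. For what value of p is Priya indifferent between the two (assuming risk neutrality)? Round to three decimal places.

p = 0.648

p·105000 + (1−p)·(-44500) = 52362
149500p − 44500 = 52362
p = (52362 + 44500) / 149500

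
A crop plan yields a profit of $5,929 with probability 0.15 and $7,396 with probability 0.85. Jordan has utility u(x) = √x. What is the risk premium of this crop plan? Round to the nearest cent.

E[u] = 0.15·√5929 + 0.85·√7396 = 0.15·77 + 0.85·86 = 84.65
CE = (84.65)² = 7165.6225
Risk premium = EV − CE = 7175.95 − 7165.6225 = 10.3275

$10.33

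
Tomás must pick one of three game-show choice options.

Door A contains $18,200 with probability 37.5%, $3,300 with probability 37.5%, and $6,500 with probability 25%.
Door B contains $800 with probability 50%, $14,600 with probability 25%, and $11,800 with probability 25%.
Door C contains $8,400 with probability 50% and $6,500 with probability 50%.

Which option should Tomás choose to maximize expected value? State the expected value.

Door A ($9,687.50)

Door A = 0.375 × 18200 + 0.375 × 3300 + 0.25 × 6500 = 6825 + 1237.5 + 1625 = 9687.5
Door B = 0.5 × 800 + 0.25 × 14600 + 0.25 × 11800 = 400 + 3650 + 2950 = 7000
Door C = 0.5 × 8400 + 0.5 × 6500 = 4200 + 3250 = 7450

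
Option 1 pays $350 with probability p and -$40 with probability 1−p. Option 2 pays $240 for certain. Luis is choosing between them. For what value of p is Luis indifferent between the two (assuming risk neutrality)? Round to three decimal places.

p = 0.718

p·350 + (1−p)·(-40) = 240
390p − 40 = 240
p = (240 + 40) / 390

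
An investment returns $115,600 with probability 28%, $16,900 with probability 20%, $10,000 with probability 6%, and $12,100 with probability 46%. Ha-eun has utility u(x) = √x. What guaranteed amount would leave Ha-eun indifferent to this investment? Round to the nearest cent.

E[u] = 0.28·√115600 + 0.2·√16900 + 0.06·√10000 + 0.46·√12100 = 0.28·340 + 0.2·130 + 0.06·100 + 0.46·110 = 177.8
CE = (177.8)² = 31612.84

$31,612.84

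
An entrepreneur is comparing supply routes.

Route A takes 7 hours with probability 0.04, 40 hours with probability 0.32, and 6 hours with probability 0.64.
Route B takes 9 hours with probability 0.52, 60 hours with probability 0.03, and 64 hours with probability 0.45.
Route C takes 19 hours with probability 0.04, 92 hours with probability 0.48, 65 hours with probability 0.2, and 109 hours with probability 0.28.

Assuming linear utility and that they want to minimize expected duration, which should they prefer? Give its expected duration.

Route A = 0.04 × 7 + 0.32 × 40 + 0.64 × 6 = 0.28 + 12.8 + 3.84 = 16.92
Route B = 0.52 × 9 + 0.03 × 60 + 0.45 × 64 = 4.68 + 1.8 + 28.8 = 35.28
Route C = 0.04 × 19 + 0.48 × 92 + 0.2 × 65 + 0.28 × 109 = 0.76 + 44.16 + 13 + 30.52 = 88.44

Route A (16.92 hours)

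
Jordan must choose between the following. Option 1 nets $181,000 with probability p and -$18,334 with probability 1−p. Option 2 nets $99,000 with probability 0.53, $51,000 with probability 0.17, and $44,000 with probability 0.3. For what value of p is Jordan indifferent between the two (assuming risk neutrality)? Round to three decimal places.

p = 0.465

EV(Option 2) = 0.53 × 99000 + 0.17 × 51000 + 0.3 × 44000 = 52470 + 8670 + 13200 = 74340
p·181000 + (1−p)·(-18334) = 74340
199334p − 18334 = 74340
p = (74340 + 18334) / 199334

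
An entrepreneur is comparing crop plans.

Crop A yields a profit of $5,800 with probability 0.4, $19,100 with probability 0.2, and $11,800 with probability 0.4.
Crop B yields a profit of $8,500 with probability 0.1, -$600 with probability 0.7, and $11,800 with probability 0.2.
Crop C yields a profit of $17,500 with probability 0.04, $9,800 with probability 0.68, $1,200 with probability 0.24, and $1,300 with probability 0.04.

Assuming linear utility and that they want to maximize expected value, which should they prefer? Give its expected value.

Crop A = 0.4 × 5800 + 0.2 × 19100 + 0.4 × 11800 = 2320 + 3820 + 4720 = 10860
Crop B = 0.1 × 8500 + 0.7 × (-600) + 0.2 × 11800 = 850 − 420 + 2360 = 2790
Crop C = 0.04 × 17500 + 0.68 × 9800 + 0.24 × 1200 + 0.04 × 1300 = 700 + 6664 + 288 + 52 = 7704

Crop A ($10,860)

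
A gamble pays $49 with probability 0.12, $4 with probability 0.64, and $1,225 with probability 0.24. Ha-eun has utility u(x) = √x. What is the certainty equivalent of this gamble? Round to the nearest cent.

$110.67

E[u] = 0.12·√49 + 0.64·√4 + 0.24·√1225 = 0.12·7 + 0.64·2 + 0.24·35 = 10.52
CE = (10.52)² = 110.6704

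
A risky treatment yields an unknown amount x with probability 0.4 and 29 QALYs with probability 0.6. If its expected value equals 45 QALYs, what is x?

0.4·x + 0.6·29 = 45
0.4·x = 45 − 17.4 = 27.6
x = 27.6 / 0.4 = 69

x = 69 QALYs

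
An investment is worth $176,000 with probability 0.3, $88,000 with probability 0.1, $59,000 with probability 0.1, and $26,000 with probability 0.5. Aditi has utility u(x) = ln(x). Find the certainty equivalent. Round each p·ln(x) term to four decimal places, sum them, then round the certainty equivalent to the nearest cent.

$56,579.39

E[u] = 0.3·ln(176000) + 0.1·ln(88000) + 0.1·ln(59000) + 0.5·ln(26000) = 3.6235 + 1.1385 + 1.0985 + 5.0829 = 10.9434
CE = e^10.9434 ≈ 56579.39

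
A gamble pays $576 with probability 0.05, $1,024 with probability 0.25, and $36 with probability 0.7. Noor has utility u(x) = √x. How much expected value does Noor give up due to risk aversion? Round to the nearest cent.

$130.44

E[u] = 0.05·√576 + 0.25·√1024 + 0.7·√36 = 0.05·24 + 0.25·32 + 0.7·6 = 13.4
CE = (13.4)² = 179.56
Risk premium = EV − CE = 310 − 179.56 = 130.44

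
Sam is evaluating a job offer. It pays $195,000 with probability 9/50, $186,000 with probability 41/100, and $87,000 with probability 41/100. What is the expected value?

$147,030

EV = 9/50 × 195000 + 41/100 × 186000 + 41/100 × 87000 = 35100 + 76260 + 35670 = 147030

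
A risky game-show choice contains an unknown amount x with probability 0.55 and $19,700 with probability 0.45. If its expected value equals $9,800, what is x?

x = $1,700

0.55·x + 0.45·19700 = 9800
0.55·x = 9800 − 8865 = 935
x = 935 / 0.55 = 1700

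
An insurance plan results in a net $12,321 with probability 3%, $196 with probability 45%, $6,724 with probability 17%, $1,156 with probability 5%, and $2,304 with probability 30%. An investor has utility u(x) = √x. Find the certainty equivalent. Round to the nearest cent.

E[u] = 0.03·√12321 + 0.45·√196 + 0.17·√6724 + 0.05·√1156 + 0.3·√2304 = 0.03·111 + 0.45·14 + 0.17·82 + 0.05·34 + 0.3·48 = 39.67
CE = (39.67)² = 1573.7089

$1,573.71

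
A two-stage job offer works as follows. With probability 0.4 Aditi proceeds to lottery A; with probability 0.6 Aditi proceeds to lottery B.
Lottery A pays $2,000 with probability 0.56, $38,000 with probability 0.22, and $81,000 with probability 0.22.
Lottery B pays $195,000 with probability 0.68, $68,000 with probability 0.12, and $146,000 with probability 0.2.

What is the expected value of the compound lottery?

EV(A) = 0.56 × 2000 + 0.22 × 38000 + 0.22 × 81000 = 1120 + 8360 + 17820 = 27300
EV(B) = 0.68 × 195000 + 0.12 × 68000 + 0.2 × 146000 = 132600 + 8160 + 29200 = 169960
Overall = 0.4 × 27300 + 0.6 × 169960 = 10920 + 101976 = 112896

$112,896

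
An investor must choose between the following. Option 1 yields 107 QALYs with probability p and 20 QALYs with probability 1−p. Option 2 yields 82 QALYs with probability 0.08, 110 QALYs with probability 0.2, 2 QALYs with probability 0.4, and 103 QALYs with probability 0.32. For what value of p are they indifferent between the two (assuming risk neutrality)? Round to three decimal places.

p = 0.486

EV(Option 2) = 0.08 × 82 + 0.2 × 110 + 0.4 × 2 + 0.32 × 103 = 6.56 + 22 + 0.8 + 32.96 = 62.32
p·107 + (1−p)·20 = 62.32
87p + 20 = 62.32
p = (62.32 − 20) / 87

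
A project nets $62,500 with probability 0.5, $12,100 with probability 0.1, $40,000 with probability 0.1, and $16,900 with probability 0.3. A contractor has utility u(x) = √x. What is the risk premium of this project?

$3,505

E[u] = 0.5·√62500 + 0.1·√12100 + 0.1·√40000 + 0.3·√16900 = 0.5·250 + 0.1·110 + 0.1·200 + 0.3·130 = 195
CE = (195)² = 38025
Risk premium = EV − CE = 41530 − 38025 = 3505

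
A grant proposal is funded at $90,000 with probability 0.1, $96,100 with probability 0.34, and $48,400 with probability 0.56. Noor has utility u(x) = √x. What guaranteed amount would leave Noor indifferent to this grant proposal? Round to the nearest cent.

$66,873.96

E[u] = 0.1·√90000 + 0.34·√96100 + 0.56·√48400 = 0.1·300 + 0.34·310 + 0.56·220 = 258.6
CE = (258.6)² = 66873.96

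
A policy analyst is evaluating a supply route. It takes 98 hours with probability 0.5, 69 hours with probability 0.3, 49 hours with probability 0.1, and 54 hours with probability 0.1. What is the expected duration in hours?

80 hours

EV = 0.5 × 98 + 0.3 × 69 + 0.1 × 49 + 0.1 × 54 = 49 + 20.7 + 4.9 + 5.4 = 80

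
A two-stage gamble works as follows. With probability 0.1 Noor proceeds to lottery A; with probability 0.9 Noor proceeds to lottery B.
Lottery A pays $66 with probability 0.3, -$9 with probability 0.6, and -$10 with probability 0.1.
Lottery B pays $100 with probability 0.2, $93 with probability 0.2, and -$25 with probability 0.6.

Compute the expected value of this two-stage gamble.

$22.58

EV(A) = 0.3 × 66 + 0.6 × (-9) + 0.1 × (-10) = 19.8 − 5.4 − 1 = 13.4
EV(B) = 0.2 × 100 + 0.2 × 93 + 0.6 × (-25) = 20 + 18.6 − 15 = 23.6
Overall = 0.1 × 13.4 + 0.9 × 23.6 = 1.34 + 21.24 = 22.58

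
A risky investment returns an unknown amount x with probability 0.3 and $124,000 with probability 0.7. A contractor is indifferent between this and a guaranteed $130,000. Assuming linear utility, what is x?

0.3·x + 0.7·124000 = 130000
0.3·x = 130000 − 86800 = 43200
x = 43200 / 0.3 = 144000

x = $144,000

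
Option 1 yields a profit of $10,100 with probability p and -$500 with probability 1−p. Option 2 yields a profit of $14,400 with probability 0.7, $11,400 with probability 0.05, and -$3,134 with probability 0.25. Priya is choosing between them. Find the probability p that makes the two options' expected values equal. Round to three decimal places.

p = 0.978

EV(Option 2) = 0.7 × 14400 + 0.05 × 11400 + 0.25 × (-3134) = 10080 + 570 − 783.5 = 9866.5
p·10100 + (1−p)·(-500) = 9866.5
10600p − 500 = 9866.5
p = (9866.5 + 500) / 10600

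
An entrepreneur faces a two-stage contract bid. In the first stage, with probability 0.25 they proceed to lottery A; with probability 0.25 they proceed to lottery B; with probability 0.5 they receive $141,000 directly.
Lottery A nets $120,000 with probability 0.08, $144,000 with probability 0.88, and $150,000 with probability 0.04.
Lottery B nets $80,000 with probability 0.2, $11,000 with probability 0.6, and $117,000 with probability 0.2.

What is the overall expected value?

$117,580

EV(A) = 0.08 × 120000 + 0.88 × 144000 + 0.04 × 150000 = 9600 + 126720 + 6000 = 142320
EV(B) = 0.2 × 80000 + 0.6 × 11000 + 0.2 × 117000 = 16000 + 6600 + 23400 = 46000
Branch C: 141000 (certain)
Overall = 0.25 × 142320 + 0.25 × 46000 + 0.5 × 141000 = 35580 + 11500 + 70500 = 117580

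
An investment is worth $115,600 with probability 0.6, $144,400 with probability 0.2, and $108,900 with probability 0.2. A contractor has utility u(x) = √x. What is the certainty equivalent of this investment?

E[u] = 0.6·√115600 + 0.2·√144400 + 0.2·√108900 = 0.6·340 + 0.2·380 + 0.2·330 = 346
CE = (346)² = 119716

$119,716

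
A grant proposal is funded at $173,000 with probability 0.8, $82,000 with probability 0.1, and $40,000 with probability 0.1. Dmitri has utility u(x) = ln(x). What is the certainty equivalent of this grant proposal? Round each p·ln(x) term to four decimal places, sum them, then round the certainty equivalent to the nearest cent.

$138,676.62

E[u] = 0.8·ln(173000) + 0.1·ln(82000) + 0.1·ln(40000) = 9.6488 + 1.1314 + 1.0597 = 11.8399
CE = e^11.8399 ≈ 138676.62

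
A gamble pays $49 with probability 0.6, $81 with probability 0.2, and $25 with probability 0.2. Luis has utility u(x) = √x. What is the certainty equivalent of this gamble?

$49

E[u] = 0.6·√49 + 0.2·√81 + 0.2·√25 = 0.6·7 + 0.2·9 + 0.2·5 = 7
CE = (7)² = 49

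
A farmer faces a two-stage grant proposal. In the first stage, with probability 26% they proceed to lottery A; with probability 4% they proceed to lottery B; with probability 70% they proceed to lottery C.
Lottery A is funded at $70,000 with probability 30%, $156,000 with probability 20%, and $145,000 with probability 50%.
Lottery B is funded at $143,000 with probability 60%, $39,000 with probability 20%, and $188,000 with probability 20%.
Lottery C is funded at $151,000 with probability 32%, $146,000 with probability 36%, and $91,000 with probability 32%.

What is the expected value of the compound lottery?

$128,670

EV(A) = 0.3 × 70000 + 0.2 × 156000 + 0.5 × 145000 = 21000 + 31200 + 72500 = 124700
EV(B) = 0.6 × 143000 + 0.2 × 39000 + 0.2 × 188000 = 85800 + 7800 + 37600 = 131200
EV(C) = 0.32 × 151000 + 0.36 × 146000 + 0.32 × 91000 = 48320 + 52560 + 29120 = 130000
Overall = 0.26 × 124700 + 0.04 × 131200 + 0.7 × 130000 = 32422 + 5248 + 91000 = 128670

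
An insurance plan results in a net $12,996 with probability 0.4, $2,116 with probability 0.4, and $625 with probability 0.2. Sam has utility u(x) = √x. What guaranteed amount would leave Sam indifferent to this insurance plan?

E[u] = 0.4·√12996 + 0.4·√2116 + 0.2·√625 = 0.4·114 + 0.4·46 + 0.2·25 = 69
CE = (69)² = 4761

$4,761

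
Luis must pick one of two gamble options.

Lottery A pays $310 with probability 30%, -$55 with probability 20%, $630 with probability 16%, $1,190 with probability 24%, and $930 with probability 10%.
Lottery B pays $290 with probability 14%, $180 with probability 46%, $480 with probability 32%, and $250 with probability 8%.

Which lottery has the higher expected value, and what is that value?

Lottery A ($561.40)

Lottery A = 0.3 × 310 + 0.2 × (-55) + 0.16 × 630 + 0.24 × 1190 + 0.1 × 930 = 93 − 11 + 100.8 + 285.6 + 93 = 561.4
Lottery B = 0.14 × 290 + 0.46 × 180 + 0.32 × 480 + 0.08 × 250 = 40.6 + 82.8 + 153.6 + 20 = 297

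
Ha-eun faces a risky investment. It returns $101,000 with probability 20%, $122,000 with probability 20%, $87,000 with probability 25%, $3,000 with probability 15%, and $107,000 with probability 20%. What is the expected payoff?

$88,200

EV = 0.2 × 101000 + 0.2 × 122000 + 0.25 × 87000 + 0.15 × 3000 + 0.2 × 107000 = 20200 + 24400 + 21750 + 450 + 21400 = 88200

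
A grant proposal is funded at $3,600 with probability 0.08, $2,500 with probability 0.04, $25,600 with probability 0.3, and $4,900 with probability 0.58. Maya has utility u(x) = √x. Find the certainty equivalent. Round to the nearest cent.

E[u] = 0.08·√3600 + 0.04·√2500 + 0.3·√25600 + 0.58·√4900 = 0.08·60 + 0.04·50 + 0.3·160 + 0.58·70 = 95.4
CE = (95.4)² = 9101.16

$9,101.16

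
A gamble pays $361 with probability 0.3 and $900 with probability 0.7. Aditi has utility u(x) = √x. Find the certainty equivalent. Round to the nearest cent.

$712.89

E[u] = 0.3·√361 + 0.7·√900 = 0.3·19 + 0.7·30 = 26.7
CE = (26.7)² = 712.89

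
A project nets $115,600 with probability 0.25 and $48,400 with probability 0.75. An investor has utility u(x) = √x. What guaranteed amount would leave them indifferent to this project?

E[u] = 0.25·√115600 + 0.75·√48400 = 0.25·340 + 0.75·220 = 250
CE = (250)² = 62500

$62,500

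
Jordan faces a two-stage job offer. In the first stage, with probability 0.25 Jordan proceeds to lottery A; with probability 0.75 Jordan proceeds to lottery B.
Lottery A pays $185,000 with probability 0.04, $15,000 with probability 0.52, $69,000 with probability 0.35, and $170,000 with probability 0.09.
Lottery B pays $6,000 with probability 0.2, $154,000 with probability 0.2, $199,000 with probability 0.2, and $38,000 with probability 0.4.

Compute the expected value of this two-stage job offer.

$78,912.50

EV(A) = 0.04 × 185000 + 0.52 × 15000 + 0.35 × 69000 + 0.09 × 170000 = 7400 + 7800 + 24150 + 15300 = 54650
EV(B) = 0.2 × 6000 + 0.2 × 154000 + 0.2 × 199000 + 0.4 × 38000 = 1200 + 30800 + 39800 + 15200 = 87000
Overall = 0.25 × 54650 + 0.75 × 87000 = 13662.5 + 65250 = 78912.5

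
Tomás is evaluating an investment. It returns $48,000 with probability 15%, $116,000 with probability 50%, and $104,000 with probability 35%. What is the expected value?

EV = 0.15 × 48000 + 0.5 × 116000 + 0.35 × 104000 = 7200 + 58000 + 36400 = 101600

$101,600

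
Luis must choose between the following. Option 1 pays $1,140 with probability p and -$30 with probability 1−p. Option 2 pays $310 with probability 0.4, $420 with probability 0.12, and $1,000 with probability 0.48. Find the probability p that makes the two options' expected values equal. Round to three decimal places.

p = 0.585

EV(Option 2) = 0.4 × 310 + 0.12 × 420 + 0.48 × 1000 = 124 + 50.4 + 480 = 654.4
p·1140 + (1−p)·(-30) = 654.4
1170p − 30 = 654.4
p = (654.4 + 30) / 1170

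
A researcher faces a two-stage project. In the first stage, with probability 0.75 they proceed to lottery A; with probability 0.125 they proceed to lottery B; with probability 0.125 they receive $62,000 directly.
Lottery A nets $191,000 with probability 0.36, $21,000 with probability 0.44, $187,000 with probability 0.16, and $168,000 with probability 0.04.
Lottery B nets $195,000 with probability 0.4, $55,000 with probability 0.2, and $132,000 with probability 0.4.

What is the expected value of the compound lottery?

EV(A) = 0.36 × 191000 + 0.44 × 21000 + 0.16 × 187000 + 0.04 × 168000 = 68760 + 9240 + 29920 + 6720 = 114640
EV(B) = 0.4 × 195000 + 0.2 × 55000 + 0.4 × 132000 = 78000 + 11000 + 52800 = 141800
Branch C: 62000 (certain)
Overall = 0.75 × 114640 + 0.125 × 141800 + 0.125 × 62000 = 85980 + 17725 + 7750 = 111455

$111,455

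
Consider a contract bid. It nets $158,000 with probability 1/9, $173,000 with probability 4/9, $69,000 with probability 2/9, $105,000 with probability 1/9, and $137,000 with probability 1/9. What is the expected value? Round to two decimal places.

$136,666.67

EV = 1/9 × 158000 + 4/9 × 173000 + 2/9 × 69000 + 1/9 × 105000 + 1/9 × 137000 = 17555.5556 + 76888.8889 + 15333.3333 + 11666.6667 + 15222.2222 = 136666.6667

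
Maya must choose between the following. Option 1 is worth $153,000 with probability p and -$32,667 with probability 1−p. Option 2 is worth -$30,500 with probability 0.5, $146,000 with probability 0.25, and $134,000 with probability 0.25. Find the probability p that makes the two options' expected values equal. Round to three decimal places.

EV(Option 2) = 0.5 × (-30500) + 0.25 × 146000 + 0.25 × 134000 = -15250 + 36500 + 33500 = 54750
p·153000 + (1−p)·(-32667) = 54750
185667p − 32667 = 54750
p = (54750 + 32667) / 185667

p = 0.471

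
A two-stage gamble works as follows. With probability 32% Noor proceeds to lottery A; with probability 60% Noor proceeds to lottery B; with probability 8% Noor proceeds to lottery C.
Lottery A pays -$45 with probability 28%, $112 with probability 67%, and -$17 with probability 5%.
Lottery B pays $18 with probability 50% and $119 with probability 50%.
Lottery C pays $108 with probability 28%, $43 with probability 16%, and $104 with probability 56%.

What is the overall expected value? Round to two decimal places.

$68.44

EV(A) = 0.28 × (-45) + 0.67 × 112 + 0.05 × (-17) = -12.6 + 75.04 − 0.85 = 61.59
EV(B) = 0.5 × 18 + 0.5 × 119 = 9 + 59.5 = 68.5
EV(C) = 0.28 × 108 + 0.16 × 43 + 0.56 × 104 = 30.24 + 6.88 + 58.24 = 95.36
Overall = 0.32 × 61.59 + 0.6 × 68.5 + 0.08 × 95.36 = 19.7088 + 41.1 + 7.6288 = 68.4376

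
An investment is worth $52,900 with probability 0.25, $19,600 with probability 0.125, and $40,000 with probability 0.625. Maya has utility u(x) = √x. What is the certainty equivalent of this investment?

E[u] = 0.25·√52900 + 0.125·√19600 + 0.625·√40000 = 0.25·230 + 0.125·140 + 0.625·200 = 200
CE = (200)² = 40000

$40,000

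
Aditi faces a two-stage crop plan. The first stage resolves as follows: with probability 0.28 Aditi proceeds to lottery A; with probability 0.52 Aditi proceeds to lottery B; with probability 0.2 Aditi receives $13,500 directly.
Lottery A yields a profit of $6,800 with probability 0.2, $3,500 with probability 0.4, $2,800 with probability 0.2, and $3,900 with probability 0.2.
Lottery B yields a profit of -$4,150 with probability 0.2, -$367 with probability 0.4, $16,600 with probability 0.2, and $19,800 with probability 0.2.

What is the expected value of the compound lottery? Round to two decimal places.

$7,125.66

EV(A) = 0.2 × 6800 + 0.4 × 3500 + 0.2 × 2800 + 0.2 × 3900 = 1360 + 1400 + 560 + 780 = 4100
EV(B) = 0.2 × (-4150) + 0.4 × (-367) + 0.2 × 16600 + 0.2 × 19800 = -830 − 146.8 + 3320 + 3960 = 6303.2
Branch C: 13500 (certain)
Overall = 0.28 × 4100 + 0.52 × 6303.2 + 0.2 × 13500 = 1148 + 3277.664 + 2700 = 7125.664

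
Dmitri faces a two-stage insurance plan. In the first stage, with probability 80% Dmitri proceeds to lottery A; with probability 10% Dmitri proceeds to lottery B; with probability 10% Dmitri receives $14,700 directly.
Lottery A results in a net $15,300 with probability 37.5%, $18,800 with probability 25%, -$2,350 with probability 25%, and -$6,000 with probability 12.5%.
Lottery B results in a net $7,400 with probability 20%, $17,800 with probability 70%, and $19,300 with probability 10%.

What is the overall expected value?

$10,337

EV(A) = 0.375 × 15300 + 0.25 × 18800 + 0.25 × (-2350) + 0.125 × (-6000) = 5737.5 + 4700 − 587.5 − 750 = 9100
EV(B) = 0.2 × 7400 + 0.7 × 17800 + 0.1 × 19300 = 1480 + 12460 + 1930 = 15870
Branch C: 14700 (certain)
Overall = 0.8 × 9100 + 0.1 × 15870 + 0.1 × 14700 = 7280 + 1587 + 1470 = 10337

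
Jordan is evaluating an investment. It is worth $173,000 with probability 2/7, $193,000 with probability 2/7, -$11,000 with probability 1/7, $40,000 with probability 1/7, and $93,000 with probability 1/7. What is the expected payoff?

EV = 2/7 × 173000 + 2/7 × 193000 + 1/7 × (-11000) + 1/7 × 40000 + 1/7 × 93000 = 49428.5714 + 55142.8571 − 1571.4286 + 5714.2857 + 13285.7143 = 122000

$122,000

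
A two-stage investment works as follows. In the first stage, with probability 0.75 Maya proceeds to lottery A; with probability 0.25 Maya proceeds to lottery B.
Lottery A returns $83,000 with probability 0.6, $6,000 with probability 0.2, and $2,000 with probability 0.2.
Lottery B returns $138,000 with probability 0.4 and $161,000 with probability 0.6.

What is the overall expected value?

$76,500

EV(A) = 0.6 × 83000 + 0.2 × 6000 + 0.2 × 2000 = 49800 + 1200 + 400 = 51400
EV(B) = 0.4 × 138000 + 0.6 × 161000 = 55200 + 96600 = 151800
Overall = 0.75 × 51400 + 0.25 × 151800 = 38550 + 37950 = 76500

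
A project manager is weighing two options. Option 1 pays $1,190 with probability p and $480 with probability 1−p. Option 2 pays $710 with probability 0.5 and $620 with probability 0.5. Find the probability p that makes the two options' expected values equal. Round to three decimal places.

EV(Option 2) = 0.5 × 710 + 0.5 × 620 = 355 + 310 = 665
p·1190 + (1−p)·480 = 665
710p + 480 = 665
p = (665 − 480) / 710

p = 0.261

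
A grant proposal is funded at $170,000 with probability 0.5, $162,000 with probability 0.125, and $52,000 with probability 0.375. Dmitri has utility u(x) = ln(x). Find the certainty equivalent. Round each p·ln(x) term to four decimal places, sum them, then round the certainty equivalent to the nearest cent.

E[u] = 0.5·ln(170000) + 0.125·ln(162000) + 0.375·ln(52000) = 6.0218 + 1.4994 + 4.0721 = 11.5933
CE = e^11.5933 ≈ 108369.29

$108,369.29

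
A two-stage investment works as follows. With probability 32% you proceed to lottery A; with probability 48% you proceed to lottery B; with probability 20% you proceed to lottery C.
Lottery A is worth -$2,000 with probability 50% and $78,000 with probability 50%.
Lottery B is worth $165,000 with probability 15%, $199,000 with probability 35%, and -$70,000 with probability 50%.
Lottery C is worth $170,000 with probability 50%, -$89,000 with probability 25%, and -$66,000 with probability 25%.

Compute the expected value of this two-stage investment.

EV(A) = 0.5 × (-2000) + 0.5 × 78000 = -1000 + 39000 = 38000
EV(B) = 0.15 × 165000 + 0.35 × 199000 + 0.5 × (-70000) = 24750 + 69650 − 35000 = 59400
EV(C) = 0.5 × 170000 + 0.25 × (-89000) + 0.25 × (-66000) = 85000 − 22250 − 16500 = 46250
Overall = 0.32 × 38000 + 0.48 × 59400 + 0.2 × 46250 = 12160 + 28512 + 9250 = 49922

$49,922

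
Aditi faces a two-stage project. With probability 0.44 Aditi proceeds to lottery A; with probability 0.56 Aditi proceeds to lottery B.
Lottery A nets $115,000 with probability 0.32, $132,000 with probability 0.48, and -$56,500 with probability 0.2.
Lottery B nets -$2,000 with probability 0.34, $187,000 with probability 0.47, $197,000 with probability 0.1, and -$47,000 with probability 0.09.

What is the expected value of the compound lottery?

$96,599.20

EV(A) = 0.32 × 115000 + 0.48 × 132000 + 0.2 × (-56500) = 36800 + 63360 − 11300 = 88860
EV(B) = 0.34 × (-2000) + 0.47 × 187000 + 0.1 × 197000 + 0.09 × (-47000) = -680 + 87890 + 19700 − 4230 = 102680
Overall = 0.44 × 88860 + 0.56 × 102680 = 39098.4 + 57500.8 = 96599.2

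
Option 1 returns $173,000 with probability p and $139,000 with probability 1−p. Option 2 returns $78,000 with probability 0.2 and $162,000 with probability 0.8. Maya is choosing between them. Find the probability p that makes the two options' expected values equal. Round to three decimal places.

p = 0.182

EV(Option 2) = 0.2 × 78000 + 0.8 × 162000 = 15600 + 129600 = 145200
p·173000 + (1−p)·139000 = 145200
34000p + 139000 = 145200
p = (145200 − 139000) / 34000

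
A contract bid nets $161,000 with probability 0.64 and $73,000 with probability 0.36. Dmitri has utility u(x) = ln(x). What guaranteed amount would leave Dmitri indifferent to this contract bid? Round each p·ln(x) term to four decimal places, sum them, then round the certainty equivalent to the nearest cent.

E[u] = 0.64·ln(161000) + 0.36·ln(73000) = 7.6731 + 4.0314 = 11.7045
CE = e^11.7045 ≈ 121115.51

$121,115.51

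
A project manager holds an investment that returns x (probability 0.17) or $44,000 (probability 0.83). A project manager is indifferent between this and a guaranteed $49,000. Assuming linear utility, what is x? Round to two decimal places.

x = $73,411.76

0.17·x + 0.83·44000 = 49000
0.17·x = 49000 − 36520 = 12480
x = 12480 / 0.17 = 73411.7647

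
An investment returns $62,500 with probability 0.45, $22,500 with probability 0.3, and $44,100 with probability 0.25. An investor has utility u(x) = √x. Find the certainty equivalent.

$44,100

E[u] = 0.45·√62500 + 0.3·√22500 + 0.25·√44100 = 0.45·250 + 0.3·150 + 0.25·210 = 210
CE = (210)² = 44100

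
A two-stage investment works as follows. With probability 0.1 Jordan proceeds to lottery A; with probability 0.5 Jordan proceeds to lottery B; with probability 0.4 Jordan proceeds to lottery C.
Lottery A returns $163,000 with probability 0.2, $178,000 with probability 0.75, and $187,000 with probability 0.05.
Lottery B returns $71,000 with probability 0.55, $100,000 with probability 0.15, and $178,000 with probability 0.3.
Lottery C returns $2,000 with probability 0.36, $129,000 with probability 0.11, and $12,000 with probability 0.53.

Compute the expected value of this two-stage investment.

$79,778

EV(A) = 0.2 × 163000 + 0.75 × 178000 + 0.05 × 187000 = 32600 + 133500 + 9350 = 175450
EV(B) = 0.55 × 71000 + 0.15 × 100000 + 0.3 × 178000 = 39050 + 15000 + 53400 = 107450
EV(C) = 0.36 × 2000 + 0.11 × 129000 + 0.53 × 12000 = 720 + 14190 + 6360 = 21270
Overall = 0.1 × 175450 + 0.5 × 107450 + 0.4 × 21270 = 17545 + 53725 + 8508 = 79778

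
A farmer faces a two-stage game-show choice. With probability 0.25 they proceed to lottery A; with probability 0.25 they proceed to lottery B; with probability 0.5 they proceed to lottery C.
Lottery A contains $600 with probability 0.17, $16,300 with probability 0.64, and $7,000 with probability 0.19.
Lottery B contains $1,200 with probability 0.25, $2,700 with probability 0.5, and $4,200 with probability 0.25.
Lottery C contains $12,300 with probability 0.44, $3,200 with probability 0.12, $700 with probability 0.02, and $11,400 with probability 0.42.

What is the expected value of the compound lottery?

$8,940

EV(A) = 0.17 × 600 + 0.64 × 16300 + 0.19 × 7000 = 102 + 10432 + 1330 = 11864
EV(B) = 0.25 × 1200 + 0.5 × 2700 + 0.25 × 4200 = 300 + 1350 + 1050 = 2700
EV(C) = 0.44 × 12300 + 0.12 × 3200 + 0.02 × 700 + 0.42 × 11400 = 5412 + 384 + 14 + 4788 = 10598
Overall = 0.25 × 11864 + 0.25 × 2700 + 0.5 × 10598 = 2966 + 675 + 5299 = 8940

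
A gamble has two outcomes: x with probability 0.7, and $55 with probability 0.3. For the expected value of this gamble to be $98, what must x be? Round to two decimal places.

x = $116.43

0.7·x + 0.3·55 = 98
0.7·x = 98 − 16.5 = 81.5
x = 81.5 / 0.7 = 116.4286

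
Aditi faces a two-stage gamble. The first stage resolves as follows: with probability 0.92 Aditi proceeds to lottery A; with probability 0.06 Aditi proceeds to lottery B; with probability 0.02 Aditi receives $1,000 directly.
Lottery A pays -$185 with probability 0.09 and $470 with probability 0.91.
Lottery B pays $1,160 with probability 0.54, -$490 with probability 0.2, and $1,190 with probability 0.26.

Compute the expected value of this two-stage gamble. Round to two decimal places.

EV(A) = 0.09 × (-185) + 0.91 × 470 = -16.65 + 427.7 = 411.05
EV(B) = 0.54 × 1160 + 0.2 × (-490) + 0.26 × 1190 = 626.4 − 98 + 309.4 = 837.8
Branch C: 1000 (certain)
Overall = 0.92 × 411.05 + 0.06 × 837.8 + 0.02 × 1000 = 378.166 + 50.268 + 20 = 448.434

$448.43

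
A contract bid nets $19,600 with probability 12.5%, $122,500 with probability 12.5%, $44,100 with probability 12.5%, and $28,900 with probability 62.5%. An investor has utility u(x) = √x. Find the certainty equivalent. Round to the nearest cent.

E[u] = 0.125·√19600 + 0.125·√122500 + 0.125·√44100 + 0.625·√28900 = 0.125·140 + 0.125·350 + 0.125·210 + 0.625·170 = 193.75
CE = (193.75)² = 37539.0625

$37,539.06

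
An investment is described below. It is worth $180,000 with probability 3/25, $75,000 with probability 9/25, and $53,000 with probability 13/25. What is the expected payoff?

$76,160

EV = 3/25 × 180000 + 9/25 × 75000 + 13/25 × 53000 = 21600 + 27000 + 27560 = 76160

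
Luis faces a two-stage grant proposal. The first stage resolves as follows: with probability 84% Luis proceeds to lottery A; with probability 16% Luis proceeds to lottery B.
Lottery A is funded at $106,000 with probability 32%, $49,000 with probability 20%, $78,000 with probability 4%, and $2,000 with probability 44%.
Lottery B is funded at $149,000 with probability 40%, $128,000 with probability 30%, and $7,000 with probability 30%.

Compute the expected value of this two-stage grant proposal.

EV(A) = 0.32 × 106000 + 0.2 × 49000 + 0.04 × 78000 + 0.44 × 2000 = 33920 + 9800 + 3120 + 880 = 47720
EV(B) = 0.4 × 149000 + 0.3 × 128000 + 0.3 × 7000 = 59600 + 38400 + 2100 = 100100
Overall = 0.84 × 47720 + 0.16 × 100100 = 40084.8 + 16016 = 56100.8

$56,100.80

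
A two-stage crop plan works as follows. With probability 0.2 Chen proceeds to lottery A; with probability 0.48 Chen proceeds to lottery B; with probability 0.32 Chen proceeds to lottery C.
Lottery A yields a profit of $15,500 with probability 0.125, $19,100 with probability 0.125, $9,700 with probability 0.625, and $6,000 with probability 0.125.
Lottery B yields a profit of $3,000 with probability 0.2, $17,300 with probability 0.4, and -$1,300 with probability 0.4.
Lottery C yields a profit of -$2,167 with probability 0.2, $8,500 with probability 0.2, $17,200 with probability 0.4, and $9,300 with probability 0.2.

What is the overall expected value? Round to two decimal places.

EV(A) = 0.125 × 15500 + 0.125 × 19100 + 0.625 × 9700 + 0.125 × 6000 = 1937.5 + 2387.5 + 6062.5 + 750 = 11137.5
EV(B) = 0.2 × 3000 + 0.4 × 17300 + 0.4 × (-1300) = 600 + 6920 − 520 = 7000
EV(C) = 0.2 × (-2167) + 0.2 × 8500 + 0.4 × 17200 + 0.2 × 9300 = -433.4 + 1700 + 6880 + 1860 = 10006.6
Overall = 0.2 × 11137.5 + 0.48 × 7000 + 0.32 × 10006.6 = 2227.5 + 3360 + 3202.112 = 8789.612

$8,789.61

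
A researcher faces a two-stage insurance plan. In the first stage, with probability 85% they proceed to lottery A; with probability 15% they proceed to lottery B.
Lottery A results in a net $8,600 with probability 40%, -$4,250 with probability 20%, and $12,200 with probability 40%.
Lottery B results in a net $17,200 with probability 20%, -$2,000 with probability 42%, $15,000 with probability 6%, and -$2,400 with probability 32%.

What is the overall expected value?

$6,759.30

EV(A) = 0.4 × 8600 + 0.2 × (-4250) + 0.4 × 12200 = 3440 − 850 + 4880 = 7470
EV(B) = 0.2 × 17200 + 0.42 × (-2000) + 0.06 × 15000 + 0.32 × (-2400) = 3440 − 840 + 900 − 768 = 2732
Overall = 0.85 × 7470 + 0.15 × 2732 = 6349.5 + 409.8 = 6759.3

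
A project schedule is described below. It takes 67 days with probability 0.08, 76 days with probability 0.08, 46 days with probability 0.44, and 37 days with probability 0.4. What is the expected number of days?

46.48 days

EV = 0.08 × 67 + 0.08 × 76 + 0.44 × 46 + 0.4 × 37 = 5.36 + 6.08 + 20.24 + 14.8 = 46.48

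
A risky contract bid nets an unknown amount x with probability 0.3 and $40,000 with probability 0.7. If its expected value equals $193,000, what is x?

x = $550,000

0.3·x + 0.7·40000 = 193000
0.3·x = 193000 − 28000 = 165000
x = 165000 / 0.3 = 550000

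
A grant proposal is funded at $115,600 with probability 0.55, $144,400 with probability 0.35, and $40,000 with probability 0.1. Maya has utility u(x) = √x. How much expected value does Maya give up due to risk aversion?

$2,520

E[u] = 0.55·√115600 + 0.35·√144400 + 0.1·√40000 = 0.55·340 + 0.35·380 + 0.1·200 = 340
CE = (340)² = 115600
Risk premium = EV − CE = 118120 − 115600 = 2520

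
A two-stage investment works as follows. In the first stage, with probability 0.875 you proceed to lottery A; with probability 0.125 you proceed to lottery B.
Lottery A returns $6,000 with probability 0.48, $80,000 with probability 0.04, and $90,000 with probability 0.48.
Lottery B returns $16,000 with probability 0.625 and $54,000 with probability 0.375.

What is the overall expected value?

EV(A) = 0.48 × 6000 + 0.04 × 80000 + 0.48 × 90000 = 2880 + 3200 + 43200 = 49280
EV(B) = 0.625 × 16000 + 0.375 × 54000 = 10000 + 20250 = 30250
Overall = 0.875 × 49280 + 0.125 × 30250 = 43120 + 3781.25 = 46901.25

$46,901.25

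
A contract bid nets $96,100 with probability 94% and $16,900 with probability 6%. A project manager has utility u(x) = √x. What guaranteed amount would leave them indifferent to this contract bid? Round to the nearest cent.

E[u] = 0.94·√96100 + 0.06·√16900 = 0.94·310 + 0.06·130 = 299.2
CE = (299.2)² = 89520.64

$89,520.64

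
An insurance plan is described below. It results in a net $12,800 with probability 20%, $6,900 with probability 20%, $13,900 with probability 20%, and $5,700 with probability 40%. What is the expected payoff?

EV = 0.2 × 12800 + 0.2 × 6900 + 0.2 × 13900 + 0.4 × 5700 = 2560 + 1380 + 2780 + 2280 = 9000

$9,000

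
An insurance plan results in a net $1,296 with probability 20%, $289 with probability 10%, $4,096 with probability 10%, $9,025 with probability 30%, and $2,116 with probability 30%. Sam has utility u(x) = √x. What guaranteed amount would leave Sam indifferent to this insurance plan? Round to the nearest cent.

$3,317.76

E[u] = 0.2·√1296 + 0.1·√289 + 0.1·√4096 + 0.3·√9025 + 0.3·√2116 = 0.2·36 + 0.1·17 + 0.1·64 + 0.3·95 + 0.3·46 = 57.6
CE = (57.6)² = 3317.76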